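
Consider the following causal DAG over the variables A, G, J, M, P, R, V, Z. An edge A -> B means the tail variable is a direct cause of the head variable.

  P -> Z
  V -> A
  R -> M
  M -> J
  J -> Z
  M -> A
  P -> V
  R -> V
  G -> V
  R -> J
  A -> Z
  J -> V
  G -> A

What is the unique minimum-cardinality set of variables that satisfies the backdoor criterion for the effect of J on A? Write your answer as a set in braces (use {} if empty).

{M, R}

Variables eligible for adjustment (non-descendants of J, excluding J and A): {G, M, P, R}.
Backdoor paths from J to A:
  P1: J <- R -> M -> A
  P2: J <- R -> V <- P -> Z <- A
  P3: J <- R -> V <- G -> A
  P4: J <- R -> V -> A
  P5: J <- M <- R -> V <- P -> Z <- A
  P6: J <- M <- R -> V <- G -> A
  P7: J <- M <- R -> V -> A
  P8: J <- M -> A
The empty set is not sufficient: P1 (J <- R -> M -> A) has no collider blocking it and no conditioned non-collider, so it is open.
Try {M, R}:
  P1: blocked at fork node R ∈ conditioning set.
  P2: blocked at fork node R ∈ conditioning set.
  P3: blocked at fork node R ∈ conditioning set.
  P4: blocked at fork node R ∈ conditioning set.
  P5: blocked at chain node M ∈ conditioning set.
  P6: blocked at chain node M ∈ conditioning set.
  P7: blocked at chain node M ∈ conditioning set.
  P8: blocked at fork node M ∈ conditioning set.
{M, R} contains no descendant of J and blocks every backdoor path.
Every element of {M, R} is needed (dropping M leaves P8 open; dropping R leaves P4 open), so no proper subset is valid.
Among all size-2 subsets of the eligible variables, only {M, R} blocks every backdoor path, so it is the unique smallest valid adjustment set.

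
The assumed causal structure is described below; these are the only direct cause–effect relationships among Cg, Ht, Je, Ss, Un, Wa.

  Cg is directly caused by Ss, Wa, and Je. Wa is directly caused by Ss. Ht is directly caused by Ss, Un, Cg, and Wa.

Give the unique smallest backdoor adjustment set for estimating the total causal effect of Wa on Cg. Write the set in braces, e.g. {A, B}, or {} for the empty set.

{Ss}

Variables eligible for adjustment (non-descendants of Wa, excluding Wa and Cg): {Je, Ss, Un}.
Backdoor paths from Wa to Cg:
  P1: Wa <- Ss -> Cg
  P2: Wa <- Ss -> Ht <- Cg
The empty set is not sufficient: P1 (Wa <- Ss -> Cg) has no collider blocking it and no conditioned non-collider, so it is open.
Try {Ss}:
  P1: blocked at fork node Ss ∈ conditioning set.
  P2: blocked at fork node Ss ∈ conditioning set.
{Ss} contains no descendant of Wa and blocks every backdoor path.
No other singleton works — e.g. {Un} leaves P1 open — so {Ss} is the unique smallest valid adjustment set.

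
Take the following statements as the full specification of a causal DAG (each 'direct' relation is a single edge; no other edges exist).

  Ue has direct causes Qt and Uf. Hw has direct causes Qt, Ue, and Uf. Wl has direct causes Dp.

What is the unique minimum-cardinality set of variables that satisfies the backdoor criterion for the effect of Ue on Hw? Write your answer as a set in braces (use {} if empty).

{Qt, Uf}

Variables eligible for adjustment (non-descendants of Ue, excluding Ue and Hw): {Dp, Qt, Uf, Wl}.
Backdoor paths from Ue to Hw:
  P1: Ue <- Uf -> Hw
  P2: Ue <- Qt -> Hw
The empty set is not sufficient: P1 (Ue <- Uf -> Hw) has no collider blocking it and no conditioned non-collider, so it is open.
Try {Qt, Uf}:
  P1: blocked at fork node Uf ∈ conditioning set.
  P2: blocked at fork node Qt ∈ conditioning set.
{Qt, Uf} contains no descendant of Ue and blocks every backdoor path.
Every element of {Qt, Uf} is needed (dropping Qt leaves P2 open; dropping Uf leaves P1 open), so no proper subset is valid.
Among all size-2 subsets of the eligible variables, only {Qt, Uf} blocks every backdoor path, so it is the unique smallest valid adjustment set.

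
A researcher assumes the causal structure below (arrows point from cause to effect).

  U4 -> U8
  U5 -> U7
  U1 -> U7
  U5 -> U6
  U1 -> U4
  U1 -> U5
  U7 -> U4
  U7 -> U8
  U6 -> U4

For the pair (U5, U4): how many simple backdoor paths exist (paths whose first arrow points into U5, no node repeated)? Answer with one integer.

3

A backdoor path from U5 to U4 is any simple undirected path whose first edge points into U5 (i.e. leaves U5 via a parent).
Parents of U5: {U1}.
Enumerating:
  P1: U5 <- U1 -> U7 -> U4
  P2: U5 <- U1 -> U7 -> U8 <- U4
  P3: U5 <- U1 -> U4
That exhausts the simple backdoor paths. Count: 3.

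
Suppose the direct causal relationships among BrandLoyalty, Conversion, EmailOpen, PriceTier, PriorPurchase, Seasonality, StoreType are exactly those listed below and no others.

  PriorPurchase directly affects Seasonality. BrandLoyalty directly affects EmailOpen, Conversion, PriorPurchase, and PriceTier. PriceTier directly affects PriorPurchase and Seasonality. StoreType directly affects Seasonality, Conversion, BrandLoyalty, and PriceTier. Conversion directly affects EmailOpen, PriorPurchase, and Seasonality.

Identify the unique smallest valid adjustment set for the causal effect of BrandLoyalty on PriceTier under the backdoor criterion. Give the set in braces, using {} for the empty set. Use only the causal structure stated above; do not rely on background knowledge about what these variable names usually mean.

Variables eligible for adjustment (non-descendants of BrandLoyalty, excluding BrandLoyalty and PriceTier): {StoreType}.
Backdoor paths from BrandLoyalty to PriceTier:
  P1: BrandLoyalty <- StoreType -> Conversion -> PriorPurchase <- PriceTier
  P2: BrandLoyalty <- StoreType -> Conversion -> PriorPurchase -> Seasonality <- PriceTier
  P3: BrandLoyalty <- StoreType -> Conversion -> Seasonality <- PriceTier
  P4: BrandLoyalty <- StoreType -> Conversion -> Seasonality <- PriorPurchase <- PriceTier
  P5: BrandLoyalty <- StoreType -> PriceTier
  P6: BrandLoyalty <- StoreType -> Seasonality <- Conversion -> PriorPurchase <- PriceTier
  P7: BrandLoyalty <- StoreType -> Seasonality <- PriceTier
  P8: BrandLoyalty <- StoreType -> Seasonality <- PriorPurchase <- PriceTier
The empty set is not sufficient: P5 (BrandLoyalty <- StoreType -> PriceTier) has no collider blocking it and no conditioned non-collider, so it is open.
Try {StoreType}:
  P1: blocked at fork node StoreType ∈ conditioning set.
  P2: blocked at fork node StoreType ∈ conditioning set.
  P3: blocked at fork node StoreType ∈ conditioning set.
  P4: blocked at fork node StoreType ∈ conditioning set.
  P5: blocked at fork node StoreType ∈ conditioning set.
  P6: blocked at fork node StoreType ∈ conditioning set.
  P7: blocked at fork node StoreType ∈ conditioning set.
  P8: blocked at fork node StoreType ∈ conditioning set.
{StoreType} contains no descendant of BrandLoyalty and blocks every backdoor path.
{StoreType} is the unique smallest valid adjustment set.

{StoreType}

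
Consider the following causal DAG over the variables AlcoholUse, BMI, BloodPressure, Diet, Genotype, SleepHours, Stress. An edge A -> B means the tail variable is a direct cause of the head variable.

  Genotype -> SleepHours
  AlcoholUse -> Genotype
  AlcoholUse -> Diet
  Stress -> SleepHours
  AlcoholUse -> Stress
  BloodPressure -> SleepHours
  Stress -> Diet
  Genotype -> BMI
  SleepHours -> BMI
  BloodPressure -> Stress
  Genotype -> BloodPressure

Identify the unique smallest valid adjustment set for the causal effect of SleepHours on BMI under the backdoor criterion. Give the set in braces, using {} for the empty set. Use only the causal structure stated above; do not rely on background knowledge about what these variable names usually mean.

{Genotype}

Variables eligible for adjustment (non-descendants of SleepHours, excluding SleepHours and BMI): {AlcoholUse, BloodPressure, Diet, Genotype, Stress}.
Backdoor paths from SleepHours to BMI:
  P1: SleepHours <- Genotype -> BMI
  P2: SleepHours <- BloodPressure <- Genotype -> BMI
  P3: SleepHours <- BloodPressure -> Stress <- AlcoholUse -> Genotype -> BMI
  P4: SleepHours <- BloodPressure -> Stress -> Diet <- AlcoholUse -> Genotype -> BMI
  P5: SleepHours <- Stress <- AlcoholUse -> Genotype -> BMI
  P6: SleepHours <- Stress <- BloodPressure <- Genotype -> BMI
  P7: SleepHours <- Stress -> Diet <- AlcoholUse -> Genotype -> BMI
The empty set is not sufficient: P1 (SleepHours <- Genotype -> BMI) has no collider blocking it and no conditioned non-collider, so it is open.
Try {Genotype}:
  P1: blocked at fork node Genotype ∈ conditioning set.
  P2: blocked at fork node Genotype ∈ conditioning set.
  P3: blocked at collider Stress (neither it nor any descendant is in the conditioning set).
  P4: blocked at collider Diet (neither it nor any descendant is in the conditioning set).
  P5: blocked at chain node Genotype ∈ conditioning set.
  P6: blocked at fork node Genotype ∈ conditioning set.
  P7: blocked at collider Diet (neither it nor any descendant is in the conditioning set).
{Genotype} contains no descendant of SleepHours and blocks every backdoor path.
No other singleton works — e.g. {AlcoholUse} leaves P1 open — so {Genotype} is the unique smallest valid adjustment set.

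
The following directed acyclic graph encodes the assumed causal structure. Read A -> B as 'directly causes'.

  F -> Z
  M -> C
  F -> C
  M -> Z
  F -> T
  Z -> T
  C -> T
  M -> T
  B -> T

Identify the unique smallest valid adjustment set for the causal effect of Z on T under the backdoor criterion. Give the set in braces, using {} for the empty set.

{F, M}

Variables eligible for adjustment (non-descendants of Z, excluding Z and T): {B, C, F, M}.
Backdoor paths from Z to T:
  P1: Z <- M -> C <- F -> T
  P2: Z <- M -> C -> T
  P3: Z <- M -> T
  P4: Z <- F -> C <- M -> T
  P5: Z <- F -> C -> T
  P6: Z <- F -> T
The empty set is not sufficient: P2 (Z <- M -> C -> T) has no collider blocking it and no conditioned non-collider, so it is open.
Try {F, M}:
  P1: blocked at fork node M ∈ conditioning set.
  P2: blocked at fork node M ∈ conditioning set.
  P3: blocked at fork node M ∈ conditioning set.
  P4: blocked at fork node F ∈ conditioning set.
  P5: blocked at fork node F ∈ conditioning set.
  P6: blocked at fork node F ∈ conditioning set.
{F, M} contains no descendant of Z and blocks every backdoor path.
Every element of {F, M} is needed (dropping F leaves P5 open; dropping M leaves P2 open), so no proper subset is valid.
Among all size-2 subsets of the eligible variables, only {F, M} blocks every backdoor path, so it is the unique smallest valid adjustment set.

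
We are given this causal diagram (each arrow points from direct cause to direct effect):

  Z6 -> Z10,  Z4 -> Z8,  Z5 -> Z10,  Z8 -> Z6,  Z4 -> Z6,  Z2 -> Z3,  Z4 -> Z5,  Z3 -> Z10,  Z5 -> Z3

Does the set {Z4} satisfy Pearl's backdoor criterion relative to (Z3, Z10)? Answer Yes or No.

Backdoor paths from Z3 to Z10 (paths whose first edge points into Z3):
  P1: Z3 <- Z5 <- Z4 -> Z8 -> Z6 -> Z10
  P2: Z3 <- Z5 <- Z4 -> Z6 -> Z10
  P3: Z3 <- Z5 -> Z10
Condition 1 (no descendant of Z3 in the set): holds — descendants of Z3 are {Z10}; none are in {Z4}.
Condition 2 (every backdoor path blocked by {Z4}):
  P1: blocked at fork node Z4 ∈ conditioning set.
  P2: blocked at fork node Z4 ∈ conditioning set.
  P3: open — no interior node is in the conditioning set.
{Z4} does not satisfy the backdoor criterion.

No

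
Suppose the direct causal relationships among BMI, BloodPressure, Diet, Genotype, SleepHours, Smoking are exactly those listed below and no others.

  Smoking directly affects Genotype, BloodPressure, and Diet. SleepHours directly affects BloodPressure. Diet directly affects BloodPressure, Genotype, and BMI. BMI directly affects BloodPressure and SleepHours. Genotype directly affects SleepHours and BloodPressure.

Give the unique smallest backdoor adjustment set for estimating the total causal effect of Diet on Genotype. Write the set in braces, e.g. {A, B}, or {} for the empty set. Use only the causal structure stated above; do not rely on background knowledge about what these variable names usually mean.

{Smoking}

Variables eligible for adjustment (non-descendants of Diet, excluding Diet and Genotype): {Smoking}.
Backdoor paths from Diet to Genotype:
  P1: Diet <- Smoking -> Genotype
  P2: Diet <- Smoking -> BloodPressure <- Genotype
  P3: Diet <- Smoking -> BloodPressure <- BMI -> SleepHours <- Genotype
  P4: Diet <- Smoking -> BloodPressure <- SleepHours <- Genotype
The empty set is not sufficient: P1 (Diet <- Smoking -> Genotype) has no collider blocking it and no conditioned non-collider, so it is open.
Try {Smoking}:
  P1: blocked at fork node Smoking ∈ conditioning set.
  P2: blocked at fork node Smoking ∈ conditioning set.
  P3: blocked at fork node Smoking ∈ conditioning set.
  P4: blocked at fork node Smoking ∈ conditioning set.
{Smoking} contains no descendant of Diet and blocks every backdoor path.
{Smoking} is the unique smallest valid adjustment set.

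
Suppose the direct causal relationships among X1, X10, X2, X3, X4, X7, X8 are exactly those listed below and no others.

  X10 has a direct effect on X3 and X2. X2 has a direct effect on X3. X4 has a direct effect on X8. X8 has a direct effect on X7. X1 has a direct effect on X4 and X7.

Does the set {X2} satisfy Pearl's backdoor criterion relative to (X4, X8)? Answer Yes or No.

Backdoor paths from X4 to X8 (paths whose first edge points into X4):
  P1: X4 <- X1 -> X7 <- X8
Condition 1 (no descendant of X4 in the set): holds — descendants of X4 are {X7, X8}; none are in {X2}.
Condition 2 (every backdoor path blocked by {X2}):
  P1: blocked at collider X7 (neither it nor any descendant is in the conditioning set).
{X2} satisfies the backdoor criterion.

Yes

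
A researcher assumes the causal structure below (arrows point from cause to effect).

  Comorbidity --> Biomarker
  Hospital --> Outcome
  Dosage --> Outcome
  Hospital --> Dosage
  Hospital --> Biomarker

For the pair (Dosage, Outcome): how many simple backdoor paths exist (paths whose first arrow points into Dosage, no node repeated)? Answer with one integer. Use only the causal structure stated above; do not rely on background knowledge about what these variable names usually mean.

A backdoor path from Dosage to Outcome is any simple undirected path whose first edge points into Dosage (i.e. leaves Dosage via a parent).
Parents of Dosage: {Hospital}.
Enumerating:
  P1: Dosage <- Hospital -> Outcome
That exhausts the simple backdoor paths. Count: 1.

1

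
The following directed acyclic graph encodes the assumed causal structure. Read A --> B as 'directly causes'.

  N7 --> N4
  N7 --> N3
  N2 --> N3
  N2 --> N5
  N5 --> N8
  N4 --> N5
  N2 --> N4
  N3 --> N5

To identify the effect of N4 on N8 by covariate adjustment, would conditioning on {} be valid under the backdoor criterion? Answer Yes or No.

Backdoor paths from N4 to N8 (paths whose first edge points into N4):
  P1: N4 <- N2 -> N3 -> N5 -> N8
  P2: N4 <- N2 -> N5 -> N8
  P3: N4 <- N7 -> N3 <- N2 -> N5 -> N8
  P4: N4 <- N7 -> N3 -> N5 -> N8
Condition 1 (no descendant of N4 in the set): holds — descendants of N4 are {N5, N8}; none are in {}.
Condition 2 (every backdoor path blocked by {}):
  P1: open — no interior node is in the conditioning set.
  P2: open — no interior node is in the conditioning set.
  P3: blocked at collider N3 (neither it nor any descendant is in the conditioning set).
  P4: open — no interior node is in the conditioning set.
{} does not satisfy the backdoor criterion.

No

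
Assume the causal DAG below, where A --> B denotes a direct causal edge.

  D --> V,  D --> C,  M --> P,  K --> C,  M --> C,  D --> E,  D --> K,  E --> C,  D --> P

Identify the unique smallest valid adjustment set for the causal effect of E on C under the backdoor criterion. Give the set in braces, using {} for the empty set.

Variables eligible for adjustment (non-descendants of E, excluding E and C): {D, K, M, P, V}.
Backdoor paths from E to C:
  P1: E <- D -> P <- M -> C
  P2: E <- D -> K -> C
  P3: E <- D -> C
The empty set is not sufficient: P2 (E <- D -> K -> C) has no collider blocking it and no conditioned non-collider, so it is open.
Try {D}:
  P1: blocked at fork node D ∈ conditioning set.
  P2: blocked at fork node D ∈ conditioning set.
  P3: blocked at fork node D ∈ conditioning set.
{D} contains no descendant of E and blocks every backdoor path.
No other singleton works — e.g. {V} leaves P2 open — so {D} is the unique smallest valid adjustment set.

{D}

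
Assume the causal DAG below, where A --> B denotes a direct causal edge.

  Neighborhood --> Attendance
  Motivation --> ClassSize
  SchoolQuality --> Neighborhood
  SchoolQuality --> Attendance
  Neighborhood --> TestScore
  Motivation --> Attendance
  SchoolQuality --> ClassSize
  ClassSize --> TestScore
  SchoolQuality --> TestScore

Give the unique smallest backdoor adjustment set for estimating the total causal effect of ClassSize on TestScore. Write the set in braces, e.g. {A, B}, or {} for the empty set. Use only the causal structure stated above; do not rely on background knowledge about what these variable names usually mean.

{SchoolQuality}

Variables eligible for adjustment (non-descendants of ClassSize, excluding ClassSize and TestScore): {Attendance, Motivation, Neighborhood, SchoolQuality}.
Backdoor paths from ClassSize to TestScore:
  P1: ClassSize <- SchoolQuality -> Neighborhood -> TestScore
  P2: ClassSize <- SchoolQuality -> Attendance <- Neighborhood -> TestScore
  P3: ClassSize <- SchoolQuality -> TestScore
  P4: ClassSize <- Motivation -> Attendance <- SchoolQuality -> Neighborhood -> TestScore
  P5: ClassSize <- Motivation -> Attendance <- SchoolQuality -> TestScore
  P6: ClassSize <- Motivation -> Attendance <- Neighborhood <- SchoolQuality -> TestScore
  P7: ClassSize <- Motivation -> Attendance <- Neighborhood -> TestScore
The empty set is not sufficient: P1 (ClassSize <- SchoolQuality -> Neighborhood -> TestScore) has no collider blocking it and no conditioned non-collider, so it is open.
Try {SchoolQuality}:
  P1: blocked at fork node SchoolQuality ∈ conditioning set.
  P2: blocked at fork node SchoolQuality ∈ conditioning set.
  P3: blocked at fork node SchoolQuality ∈ conditioning set.
  P4: blocked at collider Attendance (neither it nor any descendant is in the conditioning set).
  P5: blocked at collider Attendance (neither it nor any descendant is in the conditioning set).
  P6: blocked at collider Attendance (neither it nor any descendant is in the conditioning set).
  P7: blocked at collider Attendance (neither it nor any descendant is in the conditioning set).
{SchoolQuality} contains no descendant of ClassSize and blocks every backdoor path.
No other singleton works — e.g. {Motivation} leaves P1 open — so {SchoolQuality} is the unique smallest valid adjustment set.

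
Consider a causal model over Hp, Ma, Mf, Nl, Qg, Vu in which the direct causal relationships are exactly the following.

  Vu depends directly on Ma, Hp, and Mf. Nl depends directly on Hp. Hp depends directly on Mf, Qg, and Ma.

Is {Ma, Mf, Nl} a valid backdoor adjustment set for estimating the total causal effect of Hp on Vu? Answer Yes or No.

Backdoor paths from Hp to Vu (paths whose first edge points into Hp):
  P1: Hp <- Mf -> Vu
  P2: Hp <- Ma -> Vu
Condition 1 (no descendant of Hp in the set): FAILS — Nl is a descendant of Hp.
Condition 2 (every backdoor path blocked by {Ma, Mf, Nl}):
  P1: blocked at fork node Mf ∈ conditioning set.
  P2: blocked at fork node Ma ∈ conditioning set.
{Ma, Mf, Nl} does not satisfy the backdoor criterion.

No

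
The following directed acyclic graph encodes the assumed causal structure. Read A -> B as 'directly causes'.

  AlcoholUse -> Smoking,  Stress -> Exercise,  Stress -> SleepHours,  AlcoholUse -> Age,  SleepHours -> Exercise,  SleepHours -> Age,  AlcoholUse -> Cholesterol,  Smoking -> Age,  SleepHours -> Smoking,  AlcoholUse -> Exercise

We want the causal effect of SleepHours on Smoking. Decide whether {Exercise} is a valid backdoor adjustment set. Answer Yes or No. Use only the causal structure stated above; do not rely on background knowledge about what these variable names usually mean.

No

Backdoor paths from SleepHours to Smoking (paths whose first edge points into SleepHours):
  P1: SleepHours <- Stress -> Exercise <- AlcoholUse -> Smoking
  P2: SleepHours <- Stress -> Exercise <- AlcoholUse -> Age <- Smoking
Condition 1 (no descendant of SleepHours in the set): FAILS — Exercise is a descendant of SleepHours.
Condition 2 (every backdoor path blocked by {Exercise}):
  P1: open — collider(s) Exercise are conditioned on (or have a conditioned descendant) and no non-collider on the path is in the set.
  P2: blocked at collider Age (neither it nor any descendant is in the conditioning set).
{Exercise} does not satisfy the backdoor criterion.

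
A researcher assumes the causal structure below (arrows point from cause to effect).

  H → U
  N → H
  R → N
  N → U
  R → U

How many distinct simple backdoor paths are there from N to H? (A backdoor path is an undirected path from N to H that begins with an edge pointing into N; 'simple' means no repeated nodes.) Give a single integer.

A backdoor path from N to H is any simple undirected path whose first edge points into N (i.e. leaves N via a parent).
Parents of N: {R}.
Enumerating:
  P1: N <- R -> U <- H
That exhausts the simple backdoor paths. Count: 1.

1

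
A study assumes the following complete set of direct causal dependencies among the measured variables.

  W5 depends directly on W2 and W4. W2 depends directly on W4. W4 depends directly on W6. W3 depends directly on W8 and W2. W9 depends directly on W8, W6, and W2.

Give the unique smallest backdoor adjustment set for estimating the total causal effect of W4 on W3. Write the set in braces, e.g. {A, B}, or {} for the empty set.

Variables eligible for adjustment (non-descendants of W4, excluding W4 and W3): {W6, W8}.
Backdoor paths from W4 to W3:
  P1: W4 <- W6 -> W9 <- W2 -> W3
  P2: W4 <- W6 -> W9 <- W8 -> W3
Each backdoor path contains an unconditioned collider, so every path is already blocked with the empty conditioning set:
  P1: blocked at collider W9 (neither it nor any descendant is in the conditioning set).
  P2: blocked at collider W9 (neither it nor any descendant is in the conditioning set).
The empty set is therefore the unique smallest valid set.

{}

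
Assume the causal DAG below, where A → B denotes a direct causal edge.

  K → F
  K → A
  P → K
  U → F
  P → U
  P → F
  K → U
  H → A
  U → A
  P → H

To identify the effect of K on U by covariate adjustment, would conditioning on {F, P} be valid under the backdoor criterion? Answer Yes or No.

Backdoor paths from K to U (paths whose first edge points into K):
  P1: K <- P -> H -> A <- U
  P2: K <- P -> U
  P3: K <- P -> F <- U
Condition 1 (no descendant of K in the set): FAILS — F is a descendant of K.
Condition 2 (every backdoor path blocked by {F, P}):
  P1: blocked at fork node P ∈ conditioning set.
  P2: blocked at fork node P ∈ conditioning set.
  P3: blocked at fork node P ∈ conditioning set.
{F, P} does not satisfy the backdoor criterion.

No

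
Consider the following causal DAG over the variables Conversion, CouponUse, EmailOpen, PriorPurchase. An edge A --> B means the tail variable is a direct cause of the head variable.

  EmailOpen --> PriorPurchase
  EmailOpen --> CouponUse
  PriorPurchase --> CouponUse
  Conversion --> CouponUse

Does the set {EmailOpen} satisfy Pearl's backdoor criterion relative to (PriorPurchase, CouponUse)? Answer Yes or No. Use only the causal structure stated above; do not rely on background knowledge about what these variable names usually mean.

Backdoor paths from PriorPurchase to CouponUse (paths whose first edge points into PriorPurchase):
  P1: PriorPurchase <- EmailOpen -> CouponUse
Condition 1 (no descendant of PriorPurchase in the set): holds — descendants of PriorPurchase are {CouponUse}; none are in {EmailOpen}.
Condition 2 (every backdoor path blocked by {EmailOpen}):
  P1: blocked at fork node EmailOpen ∈ conditioning set.
{EmailOpen} satisfies the backdoor criterion.

Yes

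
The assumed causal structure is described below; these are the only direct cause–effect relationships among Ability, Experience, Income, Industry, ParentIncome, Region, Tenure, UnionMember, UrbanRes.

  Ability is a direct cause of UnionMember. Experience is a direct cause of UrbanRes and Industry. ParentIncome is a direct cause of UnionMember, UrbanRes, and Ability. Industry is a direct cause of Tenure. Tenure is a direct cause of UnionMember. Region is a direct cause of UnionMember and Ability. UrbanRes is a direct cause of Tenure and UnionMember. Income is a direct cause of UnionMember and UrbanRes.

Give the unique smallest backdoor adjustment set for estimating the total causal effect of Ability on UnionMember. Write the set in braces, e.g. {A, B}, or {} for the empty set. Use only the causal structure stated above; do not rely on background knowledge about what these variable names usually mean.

Variables eligible for adjustment (non-descendants of Ability, excluding Ability and UnionMember): {Experience, Income, Industry, ParentIncome, Region, Tenure, UrbanRes}.
Backdoor paths from Ability to UnionMember:
  P1: Ability <- ParentIncome -> UrbanRes <- Income -> UnionMember
  P2: Ability <- ParentIncome -> UrbanRes <- Experience -> Industry -> Tenure -> UnionMember
  P3: Ability <- ParentIncome -> UrbanRes -> Tenure -> UnionMember
  P4: Ability <- ParentIncome -> UrbanRes -> UnionMember
  P5: Ability <- ParentIncome -> UnionMember
  P6: Ability <- Region -> UnionMember
The empty set is not sufficient: P3 (Ability <- ParentIncome -> UrbanRes -> Tenure -> UnionMember) has no collider blocking it and no conditioned non-collider, so it is open.
Try {ParentIncome, Region}:
  P1: blocked at fork node ParentIncome ∈ conditioning set.
  P2: blocked at fork node ParentIncome ∈ conditioning set.
  P3: blocked at fork node ParentIncome ∈ conditioning set.
  P4: blocked at fork node ParentIncome ∈ conditioning set.
  P5: blocked at fork node ParentIncome ∈ conditioning set.
  P6: blocked at fork node Region ∈ conditioning set.
{ParentIncome, Region} contains no descendant of Ability and blocks every backdoor path.
Every element of {ParentIncome, Region} is needed (dropping ParentIncome leaves P3 open; dropping Region leaves P6 open), so no proper subset is valid.
Among all size-2 subsets of the eligible variables, only {ParentIncome, Region} blocks every backdoor path, so it is the unique smallest valid adjustment set.

{ParentIncome, Region}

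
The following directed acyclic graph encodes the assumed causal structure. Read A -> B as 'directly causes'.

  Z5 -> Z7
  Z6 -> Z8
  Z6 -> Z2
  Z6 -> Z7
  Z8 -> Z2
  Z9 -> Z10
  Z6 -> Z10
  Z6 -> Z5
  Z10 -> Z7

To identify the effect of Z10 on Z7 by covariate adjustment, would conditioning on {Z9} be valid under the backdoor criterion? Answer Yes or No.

No

Backdoor paths from Z10 to Z7 (paths whose first edge points into Z10):
  P1: Z10 <- Z6 -> Z5 -> Z7
  P2: Z10 <- Z6 -> Z7
Condition 1 (no descendant of Z10 in the set): holds — descendants of Z10 are {Z7}; none are in {Z9}.
Condition 2 (every backdoor path blocked by {Z9}):
  P1: open — no interior node is in the conditioning set.
  P2: open — no interior node is in the conditioning set.
{Z9} does not satisfy the backdoor criterion.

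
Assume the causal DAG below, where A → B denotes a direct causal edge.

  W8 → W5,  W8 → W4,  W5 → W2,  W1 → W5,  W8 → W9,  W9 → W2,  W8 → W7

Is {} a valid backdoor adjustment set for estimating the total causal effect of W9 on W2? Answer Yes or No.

No

Backdoor paths from W9 to W2 (paths whose first edge points into W9):
  P1: W9 <- W8 -> W5 -> W2
Condition 1 (no descendant of W9 in the set): holds — descendants of W9 are {W2}; none are in {}.
Condition 2 (every backdoor path blocked by {}):
  P1: open — no interior node is in the conditioning set.
{} does not satisfy the backdoor criterion.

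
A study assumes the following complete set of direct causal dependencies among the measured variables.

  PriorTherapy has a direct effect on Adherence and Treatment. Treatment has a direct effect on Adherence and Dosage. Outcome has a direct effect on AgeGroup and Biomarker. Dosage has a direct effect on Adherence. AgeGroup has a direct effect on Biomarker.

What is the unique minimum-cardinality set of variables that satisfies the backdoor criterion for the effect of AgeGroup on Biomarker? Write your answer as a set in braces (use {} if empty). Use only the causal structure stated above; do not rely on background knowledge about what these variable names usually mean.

{Outcome}

Variables eligible for adjustment (non-descendants of AgeGroup, excluding AgeGroup and Biomarker): {Adherence, Dosage, Outcome, PriorTherapy, Treatment}.
Backdoor paths from AgeGroup to Biomarker:
  P1: AgeGroup <- Outcome -> Biomarker
The empty set is not sufficient: P1 (AgeGroup <- Outcome -> Biomarker) has no collider blocking it and no conditioned non-collider, so it is open.
Try {Outcome}:
  P1: blocked at fork node Outcome ∈ conditioning set.
{Outcome} contains no descendant of AgeGroup and blocks every backdoor path.
No other singleton works — e.g. {PriorTherapy} leaves P1 open — so {Outcome} is the unique smallest valid adjustment set.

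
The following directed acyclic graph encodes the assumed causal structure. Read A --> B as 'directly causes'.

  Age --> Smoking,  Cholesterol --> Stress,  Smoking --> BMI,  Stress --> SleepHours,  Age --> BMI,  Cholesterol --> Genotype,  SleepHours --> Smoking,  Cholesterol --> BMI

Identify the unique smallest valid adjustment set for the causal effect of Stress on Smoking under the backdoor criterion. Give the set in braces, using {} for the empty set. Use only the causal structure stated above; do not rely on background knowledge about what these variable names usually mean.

{}

Variables eligible for adjustment (non-descendants of Stress, excluding Stress and Smoking): {Age, Cholesterol, Genotype}.
Backdoor paths from Stress to Smoking:
  P1: Stress <- Cholesterol -> BMI <- Age -> Smoking
  P2: Stress <- Cholesterol -> BMI <- Smoking
Each backdoor path contains an unconditioned collider, so every path is already blocked with the empty conditioning set:
  P1: blocked at collider BMI (neither it nor any descendant is in the conditioning set).
  P2: blocked at collider BMI (neither it nor any descendant is in the conditioning set).
The empty set is therefore the unique smallest valid set.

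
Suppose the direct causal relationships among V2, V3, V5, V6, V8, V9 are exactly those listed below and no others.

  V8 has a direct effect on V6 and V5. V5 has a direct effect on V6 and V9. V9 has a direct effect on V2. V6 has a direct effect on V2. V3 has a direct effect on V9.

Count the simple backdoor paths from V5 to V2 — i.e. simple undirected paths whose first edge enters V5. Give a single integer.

1

A backdoor path from V5 to V2 is any simple undirected path whose first edge points into V5 (i.e. leaves V5 via a parent).
Parents of V5: {V8}.
Enumerating:
  P1: V5 <- V8 -> V6 -> V2
That exhausts the simple backdoor paths. Count: 1.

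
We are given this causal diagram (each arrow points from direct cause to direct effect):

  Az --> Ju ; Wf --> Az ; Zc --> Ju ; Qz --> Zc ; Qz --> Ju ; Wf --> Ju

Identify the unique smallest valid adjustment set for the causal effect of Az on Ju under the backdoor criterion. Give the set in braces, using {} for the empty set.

Variables eligible for adjustment (non-descendants of Az, excluding Az and Ju): {Qz, Wf, Zc}.
Backdoor paths from Az to Ju:
  P1: Az <- Wf -> Ju
The empty set is not sufficient: P1 (Az <- Wf -> Ju) has no collider blocking it and no conditioned non-collider, so it is open.
Try {Wf}:
  P1: blocked at fork node Wf ∈ conditioning set.
{Wf} contains no descendant of Az and blocks every backdoor path.
No other singleton works — e.g. {Qz} leaves P1 open — so {Wf} is the unique smallest valid adjustment set.

{Wf}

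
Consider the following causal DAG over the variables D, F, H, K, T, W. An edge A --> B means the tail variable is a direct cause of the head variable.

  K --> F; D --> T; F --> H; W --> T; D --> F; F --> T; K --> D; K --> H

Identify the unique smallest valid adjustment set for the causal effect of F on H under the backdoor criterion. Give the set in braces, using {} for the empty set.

{K}

Variables eligible for adjustment (non-descendants of F, excluding F and H): {D, K, W}.
Backdoor paths from F to H:
  P1: F <- K -> H
  P2: F <- D <- K -> H
The empty set is not sufficient: P1 (F <- K -> H) has no collider blocking it and no conditioned non-collider, so it is open.
Try {K}:
  P1: blocked at fork node K ∈ conditioning set.
  P2: blocked at fork node K ∈ conditioning set.
{K} contains no descendant of F and blocks every backdoor path.
No other singleton works — e.g. {D} leaves P1 open — so {K} is the unique smallest valid adjustment set.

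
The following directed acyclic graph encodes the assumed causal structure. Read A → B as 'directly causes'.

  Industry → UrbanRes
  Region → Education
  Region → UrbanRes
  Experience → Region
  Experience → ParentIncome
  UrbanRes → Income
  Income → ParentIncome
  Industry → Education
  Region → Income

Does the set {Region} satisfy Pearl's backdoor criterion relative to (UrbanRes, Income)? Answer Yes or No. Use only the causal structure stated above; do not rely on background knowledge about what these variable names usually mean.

Yes

Backdoor paths from UrbanRes to Income (paths whose first edge points into UrbanRes):
  P1: UrbanRes <- Region <- Experience -> ParentIncome <- Income
  P2: UrbanRes <- Region -> Income
  P3: UrbanRes <- Industry -> Education <- Region <- Experience -> ParentIncome <- Income
  P4: UrbanRes <- Industry -> Education <- Region -> Income
Condition 1 (no descendant of UrbanRes in the set): holds — descendants of UrbanRes are {Income, ParentIncome}; none are in {Region}.
Condition 2 (every backdoor path blocked by {Region}):
  P1: blocked at chain node Region ∈ conditioning set.
  P2: blocked at fork node Region ∈ conditioning set.
  P3: blocked at collider Education (neither it nor any descendant is in the conditioning set).
  P4: blocked at collider Education (neither it nor any descendant is in the conditioning set).
{Region} satisfies the backdoor criterion.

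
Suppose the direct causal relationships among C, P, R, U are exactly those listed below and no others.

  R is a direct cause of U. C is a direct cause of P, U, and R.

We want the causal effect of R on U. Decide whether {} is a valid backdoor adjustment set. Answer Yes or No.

Backdoor paths from R to U (paths whose first edge points into R):
  P1: R <- C -> U
Condition 1 (no descendant of R in the set): holds — descendants of R are {U}; none are in {}.
Condition 2 (every backdoor path blocked by {}):
  P1: open — no interior node is in the conditioning set.
{} does not satisfy the backdoor criterion.

No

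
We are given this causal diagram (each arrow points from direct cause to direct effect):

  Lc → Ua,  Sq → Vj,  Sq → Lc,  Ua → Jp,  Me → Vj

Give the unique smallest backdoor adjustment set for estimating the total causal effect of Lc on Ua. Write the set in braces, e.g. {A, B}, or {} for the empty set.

Variables eligible for adjustment (non-descendants of Lc, excluding Lc and Ua): {Me, Sq, Vj}.
Backdoor paths from Lc to Ua:
  (none)
With no backdoor paths the empty set already satisfies the criterion, and it is trivially minimal.

{}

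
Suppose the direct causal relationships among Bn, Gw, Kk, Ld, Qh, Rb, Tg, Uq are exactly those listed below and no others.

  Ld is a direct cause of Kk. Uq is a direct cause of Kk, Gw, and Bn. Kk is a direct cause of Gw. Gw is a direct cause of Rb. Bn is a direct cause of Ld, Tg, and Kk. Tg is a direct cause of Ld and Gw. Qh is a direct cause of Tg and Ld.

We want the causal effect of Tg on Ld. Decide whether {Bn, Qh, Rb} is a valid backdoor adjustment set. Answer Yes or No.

Backdoor paths from Tg to Ld (paths whose first edge points into Tg):
  P1: Tg <- Qh -> Ld
  P2: Tg <- Bn <- Uq -> Kk <- Ld
  P3: Tg <- Bn <- Uq -> Gw <- Kk <- Ld
  P4: Tg <- Bn -> Ld
  P5: Tg <- Bn -> Kk <- Ld
Condition 1 (no descendant of Tg in the set): FAILS — Rb is a descendant of Tg.
Condition 2 (every backdoor path blocked by {Bn, Qh, Rb}):
  P1: blocked at fork node Qh ∈ conditioning set.
  P2: blocked at chain node Bn ∈ conditioning set.
  P3: blocked at chain node Bn ∈ conditioning set.
  P4: blocked at fork node Bn ∈ conditioning set.
  P5: blocked at fork node Bn ∈ conditioning set.
{Bn, Qh, Rb} does not satisfy the backdoor criterion.

No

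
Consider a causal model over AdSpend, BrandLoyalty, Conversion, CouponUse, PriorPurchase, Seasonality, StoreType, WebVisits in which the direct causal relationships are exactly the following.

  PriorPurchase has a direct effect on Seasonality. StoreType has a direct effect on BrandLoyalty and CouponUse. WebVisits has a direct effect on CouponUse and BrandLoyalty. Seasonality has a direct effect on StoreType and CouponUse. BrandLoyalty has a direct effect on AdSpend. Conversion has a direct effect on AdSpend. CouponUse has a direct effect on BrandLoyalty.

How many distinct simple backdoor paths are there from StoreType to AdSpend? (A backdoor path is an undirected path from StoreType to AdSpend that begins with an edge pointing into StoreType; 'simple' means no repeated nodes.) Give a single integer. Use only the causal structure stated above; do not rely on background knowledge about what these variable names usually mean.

2

A backdoor path from StoreType to AdSpend is any simple undirected path whose first edge points into StoreType (i.e. leaves StoreType via a parent).
Parents of StoreType: {Seasonality}.
Enumerating:
  P1: StoreType <- Seasonality -> CouponUse <- WebVisits -> BrandLoyalty -> AdSpend
  P2: StoreType <- Seasonality -> CouponUse -> BrandLoyalty -> AdSpend
That exhausts the simple backdoor paths. Count: 2.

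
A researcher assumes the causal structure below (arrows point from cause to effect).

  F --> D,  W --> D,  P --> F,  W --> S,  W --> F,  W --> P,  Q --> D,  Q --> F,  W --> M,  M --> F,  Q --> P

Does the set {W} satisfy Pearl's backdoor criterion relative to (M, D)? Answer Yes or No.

Yes

Backdoor paths from M to D (paths whose first edge points into M):
  P1: M <- W -> P <- Q -> F -> D
  P2: M <- W -> P <- Q -> D
  P3: M <- W -> P -> F <- Q -> D
  P4: M <- W -> P -> F -> D
  P5: M <- W -> F <- Q -> D
  P6: M <- W -> F <- P <- Q -> D
  P7: M <- W -> F -> D
  P8: M <- W -> D
Condition 1 (no descendant of M in the set): holds — descendants of M are {D, F}; none are in {W}.
Condition 2 (every backdoor path blocked by {W}):
  P1: blocked at fork node W ∈ conditioning set.
  P2: blocked at fork node W ∈ conditioning set.
  P3: blocked at fork node W ∈ conditioning set.
  P4: blocked at fork node W ∈ conditioning set.
  P5: blocked at fork node W ∈ conditioning set.
  P6: blocked at fork node W ∈ conditioning set.
  P7: blocked at fork node W ∈ conditioning set.
  P8: blocked at fork node W ∈ conditioning set.
{W} satisfies the backdoor criterion.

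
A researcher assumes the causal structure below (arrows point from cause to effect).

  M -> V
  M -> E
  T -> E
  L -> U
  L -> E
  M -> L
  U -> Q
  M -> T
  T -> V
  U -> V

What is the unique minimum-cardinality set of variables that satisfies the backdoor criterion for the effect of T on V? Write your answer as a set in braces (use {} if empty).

{M}

Variables eligible for adjustment (non-descendants of T, excluding T and V): {L, M, Q, U}.
Backdoor paths from T to V:
  P1: T <- M -> L -> U -> V
  P2: T <- M -> E <- L -> U -> V
  P3: T <- M -> V
The empty set is not sufficient: P1 (T <- M -> L -> U -> V) has no collider blocking it and no conditioned non-collider, so it is open.
Try {M}:
  P1: blocked at fork node M ∈ conditioning set.
  P2: blocked at fork node M ∈ conditioning set.
  P3: blocked at fork node M ∈ conditioning set.
{M} contains no descendant of T and blocks every backdoor path.
No other singleton works — e.g. {L} leaves P3 open — so {M} is the unique smallest valid adjustment set.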